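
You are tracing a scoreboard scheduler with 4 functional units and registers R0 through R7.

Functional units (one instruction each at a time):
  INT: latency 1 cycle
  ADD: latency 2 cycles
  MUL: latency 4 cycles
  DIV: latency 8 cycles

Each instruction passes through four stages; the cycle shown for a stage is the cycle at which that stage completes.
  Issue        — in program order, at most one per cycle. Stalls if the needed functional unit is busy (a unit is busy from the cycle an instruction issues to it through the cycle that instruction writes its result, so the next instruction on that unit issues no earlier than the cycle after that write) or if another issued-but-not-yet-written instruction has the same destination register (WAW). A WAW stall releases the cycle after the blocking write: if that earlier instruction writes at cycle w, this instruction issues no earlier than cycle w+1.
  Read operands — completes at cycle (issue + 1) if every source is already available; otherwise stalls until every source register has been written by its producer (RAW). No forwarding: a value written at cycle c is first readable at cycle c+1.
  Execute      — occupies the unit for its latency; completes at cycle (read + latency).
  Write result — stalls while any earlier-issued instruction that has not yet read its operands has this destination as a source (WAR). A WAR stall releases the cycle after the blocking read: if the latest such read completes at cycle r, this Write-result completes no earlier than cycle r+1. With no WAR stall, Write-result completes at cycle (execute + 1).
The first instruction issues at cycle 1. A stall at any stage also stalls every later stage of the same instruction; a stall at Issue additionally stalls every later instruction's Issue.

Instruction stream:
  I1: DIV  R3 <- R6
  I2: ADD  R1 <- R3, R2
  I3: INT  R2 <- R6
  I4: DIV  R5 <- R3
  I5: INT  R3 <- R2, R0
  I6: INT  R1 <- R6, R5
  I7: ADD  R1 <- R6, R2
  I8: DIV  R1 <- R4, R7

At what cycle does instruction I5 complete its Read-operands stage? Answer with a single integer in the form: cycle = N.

I1  is:1  ro:2  ex:10  wr:11
I2  is:2  ro:12  ex:14  wr:15  — RAW R3: wait I1 write@11
I3  is:3  ro:4  ex:5  wr:13  — WAR R2: wait I2 read@12
I4  is:12  ro:13  ex:21  wr:22  — struct: DIV busy until I1 writes@11
I5  is:14  ro:15  ex:16  wr:17  — struct: INT busy until I3 writes@13
I6  is:18  ro:23  ex:24  wr:25  — struct: INT busy until I5 writes@17, RAW R5: wait I4 write@22
I7  is:26  ro:27  ex:29  wr:30  — WAW R1: wait I6 write@25
I8  is:31  ro:32  ex:40  wr:41  — WAW R1: wait I7 write@30

cycle = 15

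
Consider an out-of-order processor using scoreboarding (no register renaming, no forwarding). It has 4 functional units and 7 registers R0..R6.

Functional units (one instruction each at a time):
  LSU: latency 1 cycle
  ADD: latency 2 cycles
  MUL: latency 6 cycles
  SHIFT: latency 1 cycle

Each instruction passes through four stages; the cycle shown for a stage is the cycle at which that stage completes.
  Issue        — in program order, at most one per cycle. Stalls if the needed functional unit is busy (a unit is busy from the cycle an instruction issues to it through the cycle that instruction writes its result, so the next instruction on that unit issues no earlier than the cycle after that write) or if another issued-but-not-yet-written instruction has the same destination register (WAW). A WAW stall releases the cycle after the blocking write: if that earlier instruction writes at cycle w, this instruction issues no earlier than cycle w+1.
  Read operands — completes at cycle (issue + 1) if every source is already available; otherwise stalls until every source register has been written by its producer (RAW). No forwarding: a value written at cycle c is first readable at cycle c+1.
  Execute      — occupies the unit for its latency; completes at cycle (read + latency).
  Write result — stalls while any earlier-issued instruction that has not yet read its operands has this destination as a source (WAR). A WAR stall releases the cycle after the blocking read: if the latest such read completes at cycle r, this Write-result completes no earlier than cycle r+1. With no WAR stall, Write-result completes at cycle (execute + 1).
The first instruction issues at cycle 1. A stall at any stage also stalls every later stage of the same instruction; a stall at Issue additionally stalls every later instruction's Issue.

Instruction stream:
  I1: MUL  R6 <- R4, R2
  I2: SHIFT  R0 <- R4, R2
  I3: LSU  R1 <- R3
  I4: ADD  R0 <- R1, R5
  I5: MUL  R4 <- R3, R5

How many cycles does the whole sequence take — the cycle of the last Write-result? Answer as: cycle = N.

cycle = 18

  I1 | 1 | 2 | 8 | 9
  I2 | 2 | 3 | 4 | 5
  I3 | 3 | 4 | 5 | 6
  I4 | 6 | 7 | 9 | 10   WAW R0: wait I2 write@5
  I5 | 10 | 11 | 17 | 18   struct: MUL busy until I1 writes@9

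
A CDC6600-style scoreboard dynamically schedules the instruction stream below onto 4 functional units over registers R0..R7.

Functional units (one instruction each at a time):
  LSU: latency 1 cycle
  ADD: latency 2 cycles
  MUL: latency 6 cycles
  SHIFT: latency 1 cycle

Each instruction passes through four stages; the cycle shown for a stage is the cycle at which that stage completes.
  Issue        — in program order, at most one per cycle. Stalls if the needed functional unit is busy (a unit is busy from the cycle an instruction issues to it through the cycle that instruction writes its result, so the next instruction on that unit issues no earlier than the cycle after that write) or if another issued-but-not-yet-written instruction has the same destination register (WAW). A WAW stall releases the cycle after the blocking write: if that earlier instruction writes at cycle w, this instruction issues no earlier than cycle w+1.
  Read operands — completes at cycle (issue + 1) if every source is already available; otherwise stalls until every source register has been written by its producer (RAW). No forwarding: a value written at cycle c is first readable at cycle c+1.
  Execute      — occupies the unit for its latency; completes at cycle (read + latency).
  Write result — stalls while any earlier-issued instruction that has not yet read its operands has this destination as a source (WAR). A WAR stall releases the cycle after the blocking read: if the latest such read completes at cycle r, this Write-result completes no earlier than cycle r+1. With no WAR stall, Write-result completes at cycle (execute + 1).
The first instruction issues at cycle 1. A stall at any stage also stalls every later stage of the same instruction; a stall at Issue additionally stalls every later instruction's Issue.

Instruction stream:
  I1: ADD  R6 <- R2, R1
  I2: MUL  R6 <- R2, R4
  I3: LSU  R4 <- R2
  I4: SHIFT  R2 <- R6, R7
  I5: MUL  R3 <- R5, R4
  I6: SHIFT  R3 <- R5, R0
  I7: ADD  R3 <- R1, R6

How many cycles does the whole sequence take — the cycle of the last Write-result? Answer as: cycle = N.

  I1 | 1 | 2 | 4 | 5
  I2 | 6 | 7 | 13 | 14   WAW R6: wait I1 write@5
  I3 | 7 | 8 | 9 | 10
  I4 | 8 | 15 | 16 | 17   RAW R6: wait I2 write@14
  I5 | 15 | 16 | 22 | 23   struct: MUL busy until I2 writes@14
  I6 | 24 | 25 | 26 | 27   WAW R3: wait I5 write@23
  I7 | 28 | 29 | 31 | 32   WAW R3: wait I6 write@27

cycle = 32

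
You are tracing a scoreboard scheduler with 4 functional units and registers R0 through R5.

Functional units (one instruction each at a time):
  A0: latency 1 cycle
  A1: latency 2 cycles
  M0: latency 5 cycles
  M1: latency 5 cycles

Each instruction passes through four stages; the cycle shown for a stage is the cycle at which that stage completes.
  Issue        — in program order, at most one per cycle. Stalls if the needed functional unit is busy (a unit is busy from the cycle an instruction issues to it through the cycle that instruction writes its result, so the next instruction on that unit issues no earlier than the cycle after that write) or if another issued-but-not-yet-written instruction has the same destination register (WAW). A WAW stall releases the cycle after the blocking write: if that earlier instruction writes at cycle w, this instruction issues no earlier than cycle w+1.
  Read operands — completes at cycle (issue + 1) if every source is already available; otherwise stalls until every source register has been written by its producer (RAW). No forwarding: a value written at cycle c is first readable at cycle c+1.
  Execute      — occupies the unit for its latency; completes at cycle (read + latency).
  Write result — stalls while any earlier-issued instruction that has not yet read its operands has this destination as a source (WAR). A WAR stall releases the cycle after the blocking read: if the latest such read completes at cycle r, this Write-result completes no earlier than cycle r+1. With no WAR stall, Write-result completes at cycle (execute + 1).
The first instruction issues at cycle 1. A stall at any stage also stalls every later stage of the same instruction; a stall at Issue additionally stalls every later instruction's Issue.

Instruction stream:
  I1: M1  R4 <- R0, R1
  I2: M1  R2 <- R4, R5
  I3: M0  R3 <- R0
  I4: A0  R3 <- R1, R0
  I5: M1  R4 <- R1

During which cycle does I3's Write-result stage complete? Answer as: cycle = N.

cycle = 17

c1: I1 issues→M1
c2: I1 reads
c7: I1 exec-done
c8: I1 writes R4
c9: I2 issues→M1
c10: I2 reads; I3 issues→M0
c11: I3 reads
c15: I2 exec-done
c16: I2 writes R2; I3 exec-done
c17: I3 writes R3
c18: I4 issues→A0
c19: I4 reads; I5 issues→M1
c20: I4 exec-done; I5 reads
c21: I4 writes R3
c25: I5 exec-done
c26: I5 writes R4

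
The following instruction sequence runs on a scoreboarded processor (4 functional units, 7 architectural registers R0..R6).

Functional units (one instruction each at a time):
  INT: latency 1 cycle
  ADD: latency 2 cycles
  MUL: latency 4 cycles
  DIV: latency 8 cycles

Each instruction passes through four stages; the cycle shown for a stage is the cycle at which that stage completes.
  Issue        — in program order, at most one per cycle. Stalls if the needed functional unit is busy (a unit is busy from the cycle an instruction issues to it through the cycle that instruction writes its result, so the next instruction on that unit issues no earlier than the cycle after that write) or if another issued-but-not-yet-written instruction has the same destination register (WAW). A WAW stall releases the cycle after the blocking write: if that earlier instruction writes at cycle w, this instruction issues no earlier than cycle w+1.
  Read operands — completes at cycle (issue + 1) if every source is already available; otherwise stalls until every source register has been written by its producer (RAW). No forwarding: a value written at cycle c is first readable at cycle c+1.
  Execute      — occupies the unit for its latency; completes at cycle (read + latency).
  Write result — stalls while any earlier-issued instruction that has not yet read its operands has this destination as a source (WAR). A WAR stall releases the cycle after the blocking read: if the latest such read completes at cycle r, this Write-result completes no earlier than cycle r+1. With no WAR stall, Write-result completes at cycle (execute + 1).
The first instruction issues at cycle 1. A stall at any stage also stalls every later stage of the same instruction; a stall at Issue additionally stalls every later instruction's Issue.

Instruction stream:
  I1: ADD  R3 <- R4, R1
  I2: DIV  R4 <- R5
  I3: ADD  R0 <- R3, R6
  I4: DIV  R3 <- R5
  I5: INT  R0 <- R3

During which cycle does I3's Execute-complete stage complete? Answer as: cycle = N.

1) issue 1, read 2, done 4, write 5
2) issue 2, read 3, done 11, write 12
3) issue 6, read 7, done 9, write 10  <struct: ADD busy until I1 writes@5>
4) issue 13, read 14, done 22, write 23  <struct: DIV busy until I2 writes@12>
5) issue 14, read 24, done 25, write 26  <RAW R3: wait I4 write@23>

cycle = 9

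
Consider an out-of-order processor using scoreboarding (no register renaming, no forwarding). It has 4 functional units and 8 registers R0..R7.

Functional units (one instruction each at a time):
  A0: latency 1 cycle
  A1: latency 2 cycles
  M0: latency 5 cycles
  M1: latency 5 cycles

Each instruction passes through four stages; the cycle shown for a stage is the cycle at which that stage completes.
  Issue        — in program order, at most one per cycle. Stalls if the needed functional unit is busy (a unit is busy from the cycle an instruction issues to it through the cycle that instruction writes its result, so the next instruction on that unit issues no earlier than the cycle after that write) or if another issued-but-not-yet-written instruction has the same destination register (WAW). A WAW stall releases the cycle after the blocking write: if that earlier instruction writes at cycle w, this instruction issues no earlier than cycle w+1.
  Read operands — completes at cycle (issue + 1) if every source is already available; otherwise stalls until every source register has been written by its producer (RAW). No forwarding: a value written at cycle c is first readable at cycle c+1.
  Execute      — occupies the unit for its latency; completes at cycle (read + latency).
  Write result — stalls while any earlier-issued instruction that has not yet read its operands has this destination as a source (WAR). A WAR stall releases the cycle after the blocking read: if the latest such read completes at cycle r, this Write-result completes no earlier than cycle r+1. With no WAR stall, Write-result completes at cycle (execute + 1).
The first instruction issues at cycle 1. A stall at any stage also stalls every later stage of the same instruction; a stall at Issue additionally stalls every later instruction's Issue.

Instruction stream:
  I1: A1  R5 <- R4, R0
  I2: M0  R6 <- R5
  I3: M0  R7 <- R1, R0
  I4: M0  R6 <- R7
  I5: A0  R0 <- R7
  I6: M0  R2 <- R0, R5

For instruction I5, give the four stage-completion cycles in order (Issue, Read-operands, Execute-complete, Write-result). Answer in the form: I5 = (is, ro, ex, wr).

c1: I1 dispatched to A1
c2: I1 operands ready | I2 dispatched to M0
c4: I1 complete
c5: R5←I1
c6: I2 operands ready
c11: I2 complete
c12: R6←I2
c13: I3 dispatched to M0
c14: I3 operands ready
c19: I3 complete
c20: R7←I3
c21: I4 dispatched to M0
c22: I4 operands ready | I5 dispatched to A0
c23: I5 operands ready
c24: I5 complete
c25: R0←I5
c27: I4 complete
c28: R6←I4
c29: I6 dispatched to M0
c30: I6 operands ready
c35: I6 complete
c36: R2←I6

I5 = (22, 23, 24, 25)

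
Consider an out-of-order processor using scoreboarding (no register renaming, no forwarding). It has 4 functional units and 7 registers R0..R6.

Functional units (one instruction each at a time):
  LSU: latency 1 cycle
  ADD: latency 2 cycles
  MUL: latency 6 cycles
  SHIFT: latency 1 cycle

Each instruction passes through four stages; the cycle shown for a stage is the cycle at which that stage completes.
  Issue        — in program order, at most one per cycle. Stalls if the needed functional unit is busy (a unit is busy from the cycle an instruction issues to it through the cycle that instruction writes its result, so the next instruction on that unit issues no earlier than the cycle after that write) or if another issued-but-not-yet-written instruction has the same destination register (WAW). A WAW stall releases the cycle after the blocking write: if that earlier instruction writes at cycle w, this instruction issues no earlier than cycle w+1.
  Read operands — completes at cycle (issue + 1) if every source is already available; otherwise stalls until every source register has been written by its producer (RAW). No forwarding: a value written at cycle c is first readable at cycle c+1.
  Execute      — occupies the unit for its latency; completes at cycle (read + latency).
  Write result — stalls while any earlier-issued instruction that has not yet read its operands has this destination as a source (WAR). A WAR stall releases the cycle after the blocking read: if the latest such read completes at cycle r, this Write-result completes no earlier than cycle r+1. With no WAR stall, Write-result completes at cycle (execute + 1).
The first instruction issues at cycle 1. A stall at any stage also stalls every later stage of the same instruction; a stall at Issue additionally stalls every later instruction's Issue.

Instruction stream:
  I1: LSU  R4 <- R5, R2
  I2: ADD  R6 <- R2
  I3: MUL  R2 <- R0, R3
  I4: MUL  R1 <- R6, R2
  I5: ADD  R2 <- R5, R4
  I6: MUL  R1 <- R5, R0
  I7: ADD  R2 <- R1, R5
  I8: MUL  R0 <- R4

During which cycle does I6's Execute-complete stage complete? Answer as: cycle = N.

cycle = 28

c1: I1 dispatched to LSU
c2: I1 operands ready | I2 dispatched to ADD
c3: I1 complete | I2 operands ready | I3 dispatched to MUL
c4: R4←I1 | I3 operands ready
c5: I2 complete
c6: R6←I2
c10: I3 complete
c11: R2←I3
c12: I4 dispatched to MUL
c13: I4 operands ready | I5 dispatched to ADD
c14: I5 operands ready
c16: I5 complete
c17: R2←I5
c19: I4 complete
c20: R1←I4
c21: I6 dispatched to MUL
c22: I6 operands ready | I7 dispatched to ADD
c28: I6 complete
c29: R1←I6
c30: I7 operands ready | I8 dispatched to MUL
c31: I8 operands ready
c32: I7 complete
c33: R2←I7
c37: I8 complete
c38: R0←I8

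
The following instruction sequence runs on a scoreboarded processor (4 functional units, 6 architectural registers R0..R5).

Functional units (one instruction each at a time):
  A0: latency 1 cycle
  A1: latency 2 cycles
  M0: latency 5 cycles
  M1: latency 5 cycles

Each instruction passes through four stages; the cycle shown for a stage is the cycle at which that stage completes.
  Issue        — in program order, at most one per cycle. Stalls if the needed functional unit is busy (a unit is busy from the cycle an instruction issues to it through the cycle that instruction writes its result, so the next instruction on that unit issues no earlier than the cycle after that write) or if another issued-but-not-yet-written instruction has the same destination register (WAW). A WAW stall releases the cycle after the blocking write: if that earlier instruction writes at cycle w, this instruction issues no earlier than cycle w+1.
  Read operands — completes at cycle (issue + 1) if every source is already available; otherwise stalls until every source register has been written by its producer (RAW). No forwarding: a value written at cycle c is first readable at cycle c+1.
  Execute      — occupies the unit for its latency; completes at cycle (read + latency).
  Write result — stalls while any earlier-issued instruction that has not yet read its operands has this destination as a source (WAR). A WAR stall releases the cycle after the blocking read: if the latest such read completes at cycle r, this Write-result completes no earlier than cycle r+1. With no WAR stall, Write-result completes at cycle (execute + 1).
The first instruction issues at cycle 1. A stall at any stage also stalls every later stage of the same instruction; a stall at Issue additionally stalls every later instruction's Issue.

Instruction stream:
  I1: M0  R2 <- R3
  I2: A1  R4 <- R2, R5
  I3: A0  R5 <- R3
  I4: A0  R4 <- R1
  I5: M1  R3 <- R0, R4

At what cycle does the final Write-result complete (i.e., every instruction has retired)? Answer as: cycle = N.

[1] I1 issues→M0
[2] I1 reads, I2 issues→A1
[3] I3 issues→A0
[4] I3 reads
[5] I3 exec-done
[7] I1 exec-done
[8] I1 writes R2
[9] I2 reads
[10] I3 writes R5
[11] I2 exec-done
[12] I2 writes R4
[13] I4 issues→A0
[14] I4 reads, I5 issues→M1
[15] I4 exec-done
[16] I4 writes R4
[17] I5 reads
[22] I5 exec-done
[23] I5 writes R3

cycle = 23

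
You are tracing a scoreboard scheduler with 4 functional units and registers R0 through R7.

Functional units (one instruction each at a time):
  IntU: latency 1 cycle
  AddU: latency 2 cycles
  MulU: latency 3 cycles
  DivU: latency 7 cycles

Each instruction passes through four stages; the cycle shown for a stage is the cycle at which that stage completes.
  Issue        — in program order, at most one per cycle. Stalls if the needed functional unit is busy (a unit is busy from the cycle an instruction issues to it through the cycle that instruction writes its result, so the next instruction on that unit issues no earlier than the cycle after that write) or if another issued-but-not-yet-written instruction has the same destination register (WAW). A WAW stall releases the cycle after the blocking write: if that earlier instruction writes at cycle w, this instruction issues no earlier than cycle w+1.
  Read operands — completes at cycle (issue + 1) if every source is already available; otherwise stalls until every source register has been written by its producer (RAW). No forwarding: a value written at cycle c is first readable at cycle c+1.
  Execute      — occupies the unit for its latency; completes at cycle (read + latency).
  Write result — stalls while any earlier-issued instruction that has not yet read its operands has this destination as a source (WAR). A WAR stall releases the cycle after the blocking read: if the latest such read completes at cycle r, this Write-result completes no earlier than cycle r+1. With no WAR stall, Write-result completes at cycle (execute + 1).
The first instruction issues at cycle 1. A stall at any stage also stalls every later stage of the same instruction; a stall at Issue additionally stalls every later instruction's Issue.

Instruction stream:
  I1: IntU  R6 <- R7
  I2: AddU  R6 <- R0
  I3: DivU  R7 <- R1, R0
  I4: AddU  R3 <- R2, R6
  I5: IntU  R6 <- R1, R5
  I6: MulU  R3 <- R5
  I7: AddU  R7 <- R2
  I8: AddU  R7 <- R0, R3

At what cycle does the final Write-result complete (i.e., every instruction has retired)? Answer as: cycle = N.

I1 -> (1, 2, 3, 4)
I2 -> (5, 6, 8, 9)  // WAW R6: wait I1 write@4
I3 -> (6, 7, 14, 15)
I4 -> (10, 11, 13, 14)  // struct: AddU busy until I2 writes@9
I5 -> (11, 12, 13, 14)
I6 -> (15, 16, 19, 20)  // WAW R3: wait I4 write@14
I7 -> (16, 17, 19, 20)
I8 -> (21, 22, 24, 25)  // struct: AddU busy until I7 writes@20

cycle = 25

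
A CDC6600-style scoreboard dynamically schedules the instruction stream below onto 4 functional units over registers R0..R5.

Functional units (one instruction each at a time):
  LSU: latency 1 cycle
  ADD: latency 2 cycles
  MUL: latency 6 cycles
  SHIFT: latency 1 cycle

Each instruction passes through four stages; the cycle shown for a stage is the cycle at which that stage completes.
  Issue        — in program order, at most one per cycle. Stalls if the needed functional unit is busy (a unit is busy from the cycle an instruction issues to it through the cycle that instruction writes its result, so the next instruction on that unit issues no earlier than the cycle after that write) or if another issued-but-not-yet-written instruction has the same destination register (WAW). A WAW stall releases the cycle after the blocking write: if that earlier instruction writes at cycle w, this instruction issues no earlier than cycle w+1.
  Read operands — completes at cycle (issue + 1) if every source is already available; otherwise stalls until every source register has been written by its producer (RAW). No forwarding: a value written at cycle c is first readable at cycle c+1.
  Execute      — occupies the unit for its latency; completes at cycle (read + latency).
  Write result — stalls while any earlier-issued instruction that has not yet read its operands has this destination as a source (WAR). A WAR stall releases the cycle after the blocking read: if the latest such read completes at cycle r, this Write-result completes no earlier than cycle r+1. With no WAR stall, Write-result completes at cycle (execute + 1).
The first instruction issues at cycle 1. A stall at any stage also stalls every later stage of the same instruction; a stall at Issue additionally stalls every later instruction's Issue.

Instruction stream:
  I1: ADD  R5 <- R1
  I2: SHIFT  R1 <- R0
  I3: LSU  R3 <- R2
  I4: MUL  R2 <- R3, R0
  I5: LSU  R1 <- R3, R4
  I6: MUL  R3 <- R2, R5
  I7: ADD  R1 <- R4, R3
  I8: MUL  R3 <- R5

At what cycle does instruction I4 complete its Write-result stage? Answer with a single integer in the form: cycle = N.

cycle = 14

cycle 1: issue I1 (ADD)
cycle 2: I1 read-ops · issue I2 (SHIFT)
cycle 3: I2 read-ops · issue I3 (LSU)
cycle 4: I1 finished on ADD · I2 finished on SHIFT · I3 read-ops · issue I4 (MUL)
cycle 5: I1→R5 · I2→R1 · I3 finished on LSU
cycle 6: I3→R3
cycle 7: I4 read-ops · issue I5 (LSU)
cycle 8: I5 read-ops
cycle 9: I5 finished on LSU
cycle 10: I5→R1
cycle 13: I4 finished on MUL
cycle 14: I4→R2
cycle 15: issue I6 (MUL)
cycle 16: I6 read-ops · issue I7 (ADD)
cycle 22: I6 finished on MUL
cycle 23: I6→R3
cycle 24: I7 read-ops · issue I8 (MUL)
cycle 25: I8 read-ops
cycle 26: I7 finished on ADD
cycle 27: I7→R1
cycle 31: I8 finished on MUL
cycle 32: I8→R3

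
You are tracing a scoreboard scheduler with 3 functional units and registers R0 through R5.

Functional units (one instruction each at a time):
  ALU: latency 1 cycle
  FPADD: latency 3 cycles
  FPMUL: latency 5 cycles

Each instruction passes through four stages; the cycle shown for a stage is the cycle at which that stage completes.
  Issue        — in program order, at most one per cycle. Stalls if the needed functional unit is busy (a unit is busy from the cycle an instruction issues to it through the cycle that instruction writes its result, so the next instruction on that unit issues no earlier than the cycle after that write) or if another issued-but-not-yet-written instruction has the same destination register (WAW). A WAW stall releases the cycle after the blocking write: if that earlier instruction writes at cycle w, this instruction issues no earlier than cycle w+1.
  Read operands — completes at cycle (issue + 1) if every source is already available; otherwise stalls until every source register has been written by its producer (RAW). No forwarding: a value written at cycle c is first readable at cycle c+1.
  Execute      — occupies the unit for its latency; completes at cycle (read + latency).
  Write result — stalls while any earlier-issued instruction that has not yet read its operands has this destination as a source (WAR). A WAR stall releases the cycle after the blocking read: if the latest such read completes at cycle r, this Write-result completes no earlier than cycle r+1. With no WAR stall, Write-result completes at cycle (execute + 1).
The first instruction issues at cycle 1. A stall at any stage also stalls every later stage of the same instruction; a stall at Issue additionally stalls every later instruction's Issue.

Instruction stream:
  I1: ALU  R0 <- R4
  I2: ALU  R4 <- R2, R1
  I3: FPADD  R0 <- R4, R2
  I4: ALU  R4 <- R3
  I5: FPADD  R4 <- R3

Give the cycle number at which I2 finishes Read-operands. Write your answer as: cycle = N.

cycle = 6

I1 -> (1, 2, 3, 4)
I2 -> (5, 6, 7, 8)  // struct: ALU busy until I1 writes@4
I3 -> (6, 9, 12, 13)  // RAW R4: wait I2 write@8
I4 -> (9, 10, 11, 12)  // struct: ALU busy until I2 writes@8
I5 -> (14, 15, 18, 19)  // struct: FPADD busy until I3 writes@13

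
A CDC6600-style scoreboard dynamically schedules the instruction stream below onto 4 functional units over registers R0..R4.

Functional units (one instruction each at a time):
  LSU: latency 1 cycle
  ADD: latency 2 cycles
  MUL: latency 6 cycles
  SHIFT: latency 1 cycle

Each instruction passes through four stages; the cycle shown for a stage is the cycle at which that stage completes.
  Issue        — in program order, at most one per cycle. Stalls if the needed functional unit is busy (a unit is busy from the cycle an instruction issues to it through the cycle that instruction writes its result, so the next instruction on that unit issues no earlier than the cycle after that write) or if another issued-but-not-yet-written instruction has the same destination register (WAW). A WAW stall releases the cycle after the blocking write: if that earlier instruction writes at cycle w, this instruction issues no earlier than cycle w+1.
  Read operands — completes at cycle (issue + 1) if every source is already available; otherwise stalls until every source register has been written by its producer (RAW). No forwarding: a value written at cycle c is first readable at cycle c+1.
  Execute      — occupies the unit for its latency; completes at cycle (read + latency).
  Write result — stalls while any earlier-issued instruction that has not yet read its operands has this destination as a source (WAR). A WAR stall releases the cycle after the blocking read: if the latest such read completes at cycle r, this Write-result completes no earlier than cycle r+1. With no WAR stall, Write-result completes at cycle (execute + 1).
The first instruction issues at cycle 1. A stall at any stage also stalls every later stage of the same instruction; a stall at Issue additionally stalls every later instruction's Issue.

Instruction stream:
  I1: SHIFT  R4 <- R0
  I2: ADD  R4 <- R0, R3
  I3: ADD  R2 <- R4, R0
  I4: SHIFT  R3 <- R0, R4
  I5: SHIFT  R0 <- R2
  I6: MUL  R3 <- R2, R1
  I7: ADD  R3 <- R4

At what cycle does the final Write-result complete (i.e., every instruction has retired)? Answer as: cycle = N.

I1: IS=1 RO=2 EX=3 WR=4
I2: IS=5 RO=6 EX=8 WR=9  [WAW R4: wait I1 write@4]
I3: IS=10 RO=11 EX=13 WR=14  [struct: ADD busy until I2 writes@9]
I4: IS=11 RO=12 EX=13 WR=14
I5: IS=15 RO=16 EX=17 WR=18  [struct: SHIFT busy until I4 writes@14]
I6: IS=16 RO=17 EX=23 WR=24
I7: IS=25 RO=26 EX=28 WR=29  [WAW R3: wait I6 write@24]

cycle = 29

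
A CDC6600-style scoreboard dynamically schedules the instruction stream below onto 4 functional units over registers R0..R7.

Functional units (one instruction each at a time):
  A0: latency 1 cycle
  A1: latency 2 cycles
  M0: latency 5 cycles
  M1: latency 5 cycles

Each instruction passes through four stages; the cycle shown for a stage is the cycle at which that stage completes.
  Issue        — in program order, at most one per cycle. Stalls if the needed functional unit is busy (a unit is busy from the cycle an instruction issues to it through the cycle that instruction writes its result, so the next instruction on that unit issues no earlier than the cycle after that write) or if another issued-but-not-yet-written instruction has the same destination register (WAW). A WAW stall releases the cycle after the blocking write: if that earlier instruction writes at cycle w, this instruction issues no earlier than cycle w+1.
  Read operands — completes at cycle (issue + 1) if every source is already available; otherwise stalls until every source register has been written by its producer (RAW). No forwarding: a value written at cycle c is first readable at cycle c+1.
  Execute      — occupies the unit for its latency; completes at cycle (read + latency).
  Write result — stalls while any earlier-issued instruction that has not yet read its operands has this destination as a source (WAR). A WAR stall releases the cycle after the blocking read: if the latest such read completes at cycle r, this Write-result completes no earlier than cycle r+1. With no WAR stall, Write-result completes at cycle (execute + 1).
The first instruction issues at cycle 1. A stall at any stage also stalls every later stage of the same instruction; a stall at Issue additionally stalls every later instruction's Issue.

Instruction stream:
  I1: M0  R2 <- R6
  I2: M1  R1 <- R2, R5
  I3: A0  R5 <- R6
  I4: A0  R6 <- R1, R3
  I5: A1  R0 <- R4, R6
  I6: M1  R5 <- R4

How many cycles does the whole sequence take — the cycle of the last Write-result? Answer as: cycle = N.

cycle = 23

  I1 | 1 | 2 | 7 | 8
  I2 | 2 | 9 | 14 | 15   RAW R2: wait I1 write@8
  I3 | 3 | 4 | 5 | 10   WAR R5: wait I2 read@9
  I4 | 11 | 16 | 17 | 18   struct: A0 busy until I3 writes@10 · RAW R1: wait I2 write@15
  I5 | 12 | 19 | 21 | 22   RAW R6: wait I4 write@18
  I6 | 16 | 17 | 22 | 23   struct: M1 busy until I2 writes@15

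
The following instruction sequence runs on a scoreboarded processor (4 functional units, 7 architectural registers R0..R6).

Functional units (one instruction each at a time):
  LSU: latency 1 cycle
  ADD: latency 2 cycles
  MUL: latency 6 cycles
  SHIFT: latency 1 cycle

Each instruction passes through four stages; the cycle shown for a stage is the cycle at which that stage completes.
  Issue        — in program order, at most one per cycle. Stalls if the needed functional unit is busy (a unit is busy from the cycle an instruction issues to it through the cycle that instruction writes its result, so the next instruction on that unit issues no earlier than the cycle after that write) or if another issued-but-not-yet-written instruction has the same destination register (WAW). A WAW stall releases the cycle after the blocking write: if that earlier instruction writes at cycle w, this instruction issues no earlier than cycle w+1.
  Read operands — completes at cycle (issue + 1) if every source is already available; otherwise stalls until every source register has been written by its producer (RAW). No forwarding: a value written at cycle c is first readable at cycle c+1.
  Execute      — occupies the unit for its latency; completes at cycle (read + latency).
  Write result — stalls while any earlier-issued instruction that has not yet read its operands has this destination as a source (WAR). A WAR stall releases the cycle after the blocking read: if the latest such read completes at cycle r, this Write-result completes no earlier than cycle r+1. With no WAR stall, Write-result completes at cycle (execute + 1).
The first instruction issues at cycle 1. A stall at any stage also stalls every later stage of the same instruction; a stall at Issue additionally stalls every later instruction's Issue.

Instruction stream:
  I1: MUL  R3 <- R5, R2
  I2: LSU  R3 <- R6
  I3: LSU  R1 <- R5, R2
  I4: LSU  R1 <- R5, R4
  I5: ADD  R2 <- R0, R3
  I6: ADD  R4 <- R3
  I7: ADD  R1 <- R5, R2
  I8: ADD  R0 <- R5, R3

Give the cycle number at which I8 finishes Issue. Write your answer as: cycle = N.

I1 -> (1, 2, 8, 9)
I2 -> (10, 11, 12, 13)  // WAW R3: wait I1 write@9
I3 -> (14, 15, 16, 17)  // struct: LSU busy until I2 writes@13
I4 -> (18, 19, 20, 21)  // struct: LSU busy until I3 writes@17
I5 -> (19, 20, 22, 23)
I6 -> (24, 25, 27, 28)  // struct: ADD busy until I5 writes@23
I7 -> (29, 30, 32, 33)  // struct: ADD busy until I6 writes@28
I8 -> (34, 35, 37, 38)  // struct: ADD busy until I7 writes@33

cycle = 34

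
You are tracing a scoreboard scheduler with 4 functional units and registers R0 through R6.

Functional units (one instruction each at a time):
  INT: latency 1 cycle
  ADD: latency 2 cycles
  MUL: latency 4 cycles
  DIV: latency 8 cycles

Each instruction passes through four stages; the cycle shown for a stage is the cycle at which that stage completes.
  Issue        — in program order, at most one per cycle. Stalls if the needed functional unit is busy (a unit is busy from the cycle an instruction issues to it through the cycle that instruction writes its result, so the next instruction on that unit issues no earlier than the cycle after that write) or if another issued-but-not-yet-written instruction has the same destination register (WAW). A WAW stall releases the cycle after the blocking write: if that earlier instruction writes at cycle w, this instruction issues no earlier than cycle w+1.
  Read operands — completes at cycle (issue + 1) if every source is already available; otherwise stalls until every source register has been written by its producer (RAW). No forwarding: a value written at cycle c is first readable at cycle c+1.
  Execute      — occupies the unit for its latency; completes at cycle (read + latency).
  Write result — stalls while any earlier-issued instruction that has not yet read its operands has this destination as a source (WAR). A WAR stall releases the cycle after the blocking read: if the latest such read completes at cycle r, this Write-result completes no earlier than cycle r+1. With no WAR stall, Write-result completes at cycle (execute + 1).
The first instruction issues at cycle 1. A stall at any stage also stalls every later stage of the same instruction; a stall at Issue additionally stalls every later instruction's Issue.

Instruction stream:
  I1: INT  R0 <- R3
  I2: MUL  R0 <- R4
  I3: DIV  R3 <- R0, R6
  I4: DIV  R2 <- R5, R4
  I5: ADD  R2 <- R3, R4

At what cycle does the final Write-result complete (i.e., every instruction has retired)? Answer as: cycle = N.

cycle = 37

c1: issue I1 (INT)
c2: I1 read-ops
c3: I1 finished on INT
c4: I1→R0
c5: issue I2 (MUL)
c6: I2 read-ops · issue I3 (DIV)
c10: I2 finished on MUL
c11: I2→R0
c12: I3 read-ops
c20: I3 finished on DIV
c21: I3→R3
c22: issue I4 (DIV)
c23: I4 read-ops
c31: I4 finished on DIV
c32: I4→R2
c33: issue I5 (ADD)
c34: I5 read-ops
c36: I5 finished on ADD
c37: I5→R2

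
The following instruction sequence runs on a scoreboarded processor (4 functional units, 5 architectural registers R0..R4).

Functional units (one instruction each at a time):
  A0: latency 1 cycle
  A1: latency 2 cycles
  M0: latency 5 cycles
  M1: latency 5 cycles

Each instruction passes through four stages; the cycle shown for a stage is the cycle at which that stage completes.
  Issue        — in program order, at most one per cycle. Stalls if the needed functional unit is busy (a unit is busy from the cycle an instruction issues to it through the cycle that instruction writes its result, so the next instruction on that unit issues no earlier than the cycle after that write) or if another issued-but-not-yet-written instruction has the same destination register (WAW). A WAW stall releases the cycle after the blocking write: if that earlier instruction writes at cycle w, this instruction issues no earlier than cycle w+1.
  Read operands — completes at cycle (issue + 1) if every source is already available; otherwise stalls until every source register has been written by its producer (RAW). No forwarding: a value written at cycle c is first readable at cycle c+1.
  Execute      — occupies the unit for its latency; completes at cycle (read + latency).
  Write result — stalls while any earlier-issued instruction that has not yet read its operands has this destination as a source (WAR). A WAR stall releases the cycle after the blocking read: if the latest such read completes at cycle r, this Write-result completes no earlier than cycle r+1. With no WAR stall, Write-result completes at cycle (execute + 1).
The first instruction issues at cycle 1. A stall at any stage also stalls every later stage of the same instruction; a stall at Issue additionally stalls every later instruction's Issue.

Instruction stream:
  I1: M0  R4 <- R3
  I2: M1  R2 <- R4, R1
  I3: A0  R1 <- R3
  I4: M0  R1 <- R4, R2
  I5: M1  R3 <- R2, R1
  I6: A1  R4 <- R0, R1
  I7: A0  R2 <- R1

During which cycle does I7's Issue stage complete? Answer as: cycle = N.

cycle 1: I1 dispatched to M0
cycle 2: I1 operands ready | I2 dispatched to M1
cycle 3: I3 dispatched to A0
cycle 4: I3 operands ready
cycle 5: I3 complete
cycle 7: I1 complete
cycle 8: R4←I1
cycle 9: I2 operands ready
cycle 10: R1←I3
cycle 11: I4 dispatched to M0
cycle 14: I2 complete
cycle 15: R2←I2
cycle 16: I4 operands ready | I5 dispatched to M1
cycle 17: I6 dispatched to A1
cycle 18: I7 dispatched to A0
cycle 21: I4 complete
cycle 22: R1←I4
cycle 23: I5 operands ready | I6 operands ready | I7 operands ready
cycle 24: I7 complete
cycle 25: I6 complete | R2←I7
cycle 26: R4←I6
cycle 28: I5 complete
cycle 29: R3←I5

cycle = 18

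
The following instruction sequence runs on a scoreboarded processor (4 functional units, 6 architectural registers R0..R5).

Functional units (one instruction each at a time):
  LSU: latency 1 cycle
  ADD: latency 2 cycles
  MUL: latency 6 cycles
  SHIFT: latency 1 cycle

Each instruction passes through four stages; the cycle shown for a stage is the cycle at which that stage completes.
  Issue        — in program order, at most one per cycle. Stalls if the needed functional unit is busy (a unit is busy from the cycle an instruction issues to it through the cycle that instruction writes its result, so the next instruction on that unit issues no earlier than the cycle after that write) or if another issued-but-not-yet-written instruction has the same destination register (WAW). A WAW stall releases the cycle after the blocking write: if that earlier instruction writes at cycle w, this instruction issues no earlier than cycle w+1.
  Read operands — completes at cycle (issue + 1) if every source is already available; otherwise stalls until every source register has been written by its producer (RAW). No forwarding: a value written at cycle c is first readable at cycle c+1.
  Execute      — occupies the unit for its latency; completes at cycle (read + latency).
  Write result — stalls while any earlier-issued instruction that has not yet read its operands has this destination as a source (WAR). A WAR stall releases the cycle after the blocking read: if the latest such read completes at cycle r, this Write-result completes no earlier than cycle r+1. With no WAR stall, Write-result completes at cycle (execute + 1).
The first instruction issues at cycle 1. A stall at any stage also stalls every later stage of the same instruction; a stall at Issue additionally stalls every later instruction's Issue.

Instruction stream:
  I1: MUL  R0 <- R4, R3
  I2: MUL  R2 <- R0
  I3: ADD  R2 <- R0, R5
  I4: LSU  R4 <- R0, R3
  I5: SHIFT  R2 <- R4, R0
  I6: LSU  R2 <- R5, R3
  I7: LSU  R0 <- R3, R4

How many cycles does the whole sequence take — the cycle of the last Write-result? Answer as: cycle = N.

cycle = 35

c1: I1 issues→MUL
c2: I1 reads
c8: I1 exec-done
c9: I1 writes R0
c10: I2 issues→MUL
c11: I2 reads
c17: I2 exec-done
c18: I2 writes R2
c19: I3 issues→ADD
c20: I3 reads | I4 issues→LSU
c21: I4 reads
c22: I3 exec-done | I4 exec-done
c23: I3 writes R2 | I4 writes R4
c24: I5 issues→SHIFT
c25: I5 reads
c26: I5 exec-done
c27: I5 writes R2
c28: I6 issues→LSU
c29: I6 reads
c30: I6 exec-done
c31: I6 writes R2
c32: I7 issues→LSU
c33: I7 reads
c34: I7 exec-done
c35: I7 writes R0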